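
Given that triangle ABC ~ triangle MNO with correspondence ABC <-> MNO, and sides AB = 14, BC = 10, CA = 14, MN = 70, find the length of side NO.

k = 70/14 = 5. NO = 5 * 10 = 50.

50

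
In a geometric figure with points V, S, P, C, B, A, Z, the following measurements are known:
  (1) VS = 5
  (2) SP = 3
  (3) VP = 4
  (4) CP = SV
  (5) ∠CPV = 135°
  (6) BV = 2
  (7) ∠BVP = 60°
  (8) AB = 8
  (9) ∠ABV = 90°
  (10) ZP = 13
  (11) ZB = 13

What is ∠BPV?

Step 1: By the law of cosines on triangle PVB: PB² = 4² + 2² − 2·4·2·cos(60°) = 12, so PB = 2·√3.
Step 2: By the inverse law of cosines on triangle BPV: cos(∠BPV) = ((2·√3)² + 4² − 2²) / (2·2·√3·4) = 24/27.71 = 0.866, so ∠BPV = 30°.

Therefore, the measure of angle ∠BPV = 30°.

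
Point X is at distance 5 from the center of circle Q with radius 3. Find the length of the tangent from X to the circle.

Let T be the point of tangency. Then QT ⊥ XT (radius ⊥ tangent).
In right triangle QTX: QX² = QT² + XT²
5² = 3² + XT²
XT² = 16, XT = 4

4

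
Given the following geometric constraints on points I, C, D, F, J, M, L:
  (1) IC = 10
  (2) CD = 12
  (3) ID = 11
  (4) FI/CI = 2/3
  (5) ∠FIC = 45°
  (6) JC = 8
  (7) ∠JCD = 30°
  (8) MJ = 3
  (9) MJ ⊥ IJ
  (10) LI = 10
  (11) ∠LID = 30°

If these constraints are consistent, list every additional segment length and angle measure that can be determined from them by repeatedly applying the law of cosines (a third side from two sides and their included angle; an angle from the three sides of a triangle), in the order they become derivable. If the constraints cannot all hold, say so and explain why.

The constraints are consistent. Derivable facts, in order:
After 1 step:
- CF ≈ 7.08
- DJ ≈ 6.46
- DL ≈ 5.52
- ∠CDI = 51.32°
- ∠CID = 69.51°
- ∠DCI = 59.17°
After 2 steps:
- ∠CDJ = 38.26°
- ∠CFI = 93.27°
- ∠CJD = 111.74°
- ∠DLI = 85.08°
- ∠FCI = 41.73°
- ∠IDL = 64.92°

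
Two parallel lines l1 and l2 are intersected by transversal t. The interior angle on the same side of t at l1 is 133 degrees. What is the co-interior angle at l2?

Co-interior (same-side interior) angles are between the parallel lines on the same side of the transversal.
Unlike corresponding or alternate interior angles, they are supplementary rather than equal.
So the angle = 180 - 133 = 47 degrees.

47 degrees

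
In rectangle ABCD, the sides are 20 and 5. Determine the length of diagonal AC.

A rectangle's diagonal splits it into two right triangles, with the diagonal as the hypotenuse.
By the Pythagorean theorem, d^2 = 20^2 + 5^2 = 425.
Therefore d = sqrt(425) = 5*sqrt(17).

5*sqrt(17)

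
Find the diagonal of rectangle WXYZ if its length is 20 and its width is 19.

d = sqrt(20^2 + 19^2) = sqrt(761)

sqrt(761)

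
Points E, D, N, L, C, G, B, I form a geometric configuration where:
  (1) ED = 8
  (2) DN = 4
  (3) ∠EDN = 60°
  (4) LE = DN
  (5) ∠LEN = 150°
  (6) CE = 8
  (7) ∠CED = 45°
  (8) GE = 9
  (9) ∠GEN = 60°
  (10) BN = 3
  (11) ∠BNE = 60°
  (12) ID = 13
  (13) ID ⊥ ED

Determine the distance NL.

From the given relations: LE = DN = 4.
Step 1: By the law of cosines on triangle EDN: EN² = 8² + 4² − 2·8·4·cos(60°) = 48, so EN = 4·√3.
Step 2: By the law of cosines on triangle NEL: NL² = (4·√3)² + 4² − 2·4·√3·4·cos(150°) = 112, so NL = 4·√7.

Therefore, the length of NL = 4·√7.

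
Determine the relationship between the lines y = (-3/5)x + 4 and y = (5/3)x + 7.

Slope of line 1: m1 = -3/5
Slope of line 2: m2 = 5/3
m1 * m2 = (-3/5) * (5/3) = -1 = -1, so the lines are perpendicular.

Perpendicular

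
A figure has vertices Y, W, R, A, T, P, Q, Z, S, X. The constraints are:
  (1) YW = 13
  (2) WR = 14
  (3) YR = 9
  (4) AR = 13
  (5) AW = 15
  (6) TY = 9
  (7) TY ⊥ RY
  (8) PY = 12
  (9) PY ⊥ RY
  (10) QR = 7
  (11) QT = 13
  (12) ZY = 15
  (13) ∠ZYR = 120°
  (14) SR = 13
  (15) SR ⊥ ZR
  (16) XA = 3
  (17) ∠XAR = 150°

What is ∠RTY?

Step 1: By the law of cosines on triangle TYR: TR² = 9² + 9² − 2·9·9·cos(90°) = 162, so TR = 9·√2.
Step 2: By the inverse law of cosines on triangle RTY: cos(∠RTY) = ((9·√2)² + 9² − 9²) / (2·9·√2·9) = 162/229.1 = 0.7071, so ∠RTY = 45°.

Therefore, the measure of angle ∠RTY = 45°.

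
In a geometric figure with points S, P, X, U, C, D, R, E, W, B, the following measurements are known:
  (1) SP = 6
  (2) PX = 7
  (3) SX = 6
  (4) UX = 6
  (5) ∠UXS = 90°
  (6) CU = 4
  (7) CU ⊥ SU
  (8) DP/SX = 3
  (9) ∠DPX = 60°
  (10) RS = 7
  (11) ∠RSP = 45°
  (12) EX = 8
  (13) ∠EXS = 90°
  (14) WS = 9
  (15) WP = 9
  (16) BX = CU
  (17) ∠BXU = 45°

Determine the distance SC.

Step 1: By the law of cosines on triangle UXS: US² = 6² + 6² − 2·6·6·cos(90°) = 72, so US = 6·√2.
Step 2: By the law of cosines on triangle SUC: SC² = (6·√2)² + 4² − 2·6·√2·4·cos(90°) = 88, so SC = 2·√22.

Therefore, the length of SC = 2·√22.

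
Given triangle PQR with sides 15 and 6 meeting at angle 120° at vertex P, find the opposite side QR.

Law of cosines: QR^2 = 15^2 + 6^2 - 2(15)(6)cos(120°) = 351, so QR = 3*sqrt(39).

3*sqrt(39)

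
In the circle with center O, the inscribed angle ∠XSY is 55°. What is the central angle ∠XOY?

The inscribed angle theorem states that a central angle is always twice any inscribed angle that subtends the same arc.
Since the inscribed angle is 55°, the central angle = 2 × 55° = 110°.

110°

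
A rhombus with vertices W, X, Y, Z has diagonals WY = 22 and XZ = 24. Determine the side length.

The diagonals of a rhombus bisect each other at right angles.
Half-diagonals: 22/2 = 11 and 24/2 = 12
side = sqrt(11^2 + 12^2)
side = sqrt(121 + 144)
side = sqrt(265)

sqrt(265)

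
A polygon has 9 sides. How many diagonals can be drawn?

Each of the 9 vertices connects to 6 non-adjacent vertices via diagonals.
Total connections = 9 × 6 = 54, but each diagonal is counted twice.
Number of diagonals = 54 / 2 = 27.

27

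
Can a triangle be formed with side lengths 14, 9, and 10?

Check all three triangle inequalities:
14 + 9 = 23 > 10 ✓
14 + 10 = 24 > 9 ✓
9 + 10 = 19 > 14 ✓
All conditions hold, so these sides form a valid triangle.

Yes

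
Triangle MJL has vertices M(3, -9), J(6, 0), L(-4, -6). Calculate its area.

Using the Shoelace formula for a triangle:
Area = (1/2)|x0(y1 - y2) + x1(y2 - y0) + x2(y0 - y1)|
Area = (1/2)|3(0 - -6) + 6(-6 - -9) + -4(-9 - 0)|
Area = (1/2)|18 + 18 + 36|
Area = (1/2)|72|
Area = (1/2)(72)
Area = 36

36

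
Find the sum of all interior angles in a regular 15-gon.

The sum of interior angles of an n-sided polygon is (n - 2) * 180.
For n = 15: (15 - 2) * 180 = 13 * 180 = 2340 degrees.

2340 degrees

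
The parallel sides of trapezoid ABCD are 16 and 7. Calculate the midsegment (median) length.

The midsegment (median) of a trapezoid connects the midpoints of the non-parallel sides.
Its length is the average of the two bases: (16 + 7) / 2 = 23/2.

23/2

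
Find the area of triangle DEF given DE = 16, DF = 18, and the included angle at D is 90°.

Area = (1/2)(16)(18) sin(90°) = (1/2)(16)(18)(1) = 144

144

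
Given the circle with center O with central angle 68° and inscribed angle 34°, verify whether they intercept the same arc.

By the inscribed angle theorem, if both angles subtend the same arc, the inscribed angle must be half the central angle.
Half of 68° = 34°, which equals the given inscribed angle of 34°.
Therefore, yes, they correspond to the same arc.

Yes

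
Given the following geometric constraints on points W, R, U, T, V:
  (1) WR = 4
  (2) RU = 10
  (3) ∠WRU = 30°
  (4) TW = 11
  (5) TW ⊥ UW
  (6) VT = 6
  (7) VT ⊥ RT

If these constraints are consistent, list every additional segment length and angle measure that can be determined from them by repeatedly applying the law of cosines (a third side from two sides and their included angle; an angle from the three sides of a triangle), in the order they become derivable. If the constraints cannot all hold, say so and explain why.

The constraints are consistent. Derivable facts, in order:
After 1 step:
- WU ≈ 6.84
After 2 steps:
- UT ≈ 12.95
- ∠RUW = 17.01°
- ∠RWU = 132.99°
After 3 steps:
- ∠TUW = 58.14°
- ∠UTW = 31.86°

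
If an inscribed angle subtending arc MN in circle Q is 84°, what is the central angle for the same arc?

By the inscribed angle theorem, the central angle is twice the inscribed angle.
Central angle = 2 × 84° = 168°

168°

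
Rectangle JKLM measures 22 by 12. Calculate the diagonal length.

A rectangle's diagonal splits it into two right triangles, with the diagonal as the hypotenuse.
By the Pythagorean theorem, d^2 = 22^2 + 12^2 = 628.
Therefore d = sqrt(628) = 2*sqrt(157).

2*sqrt(157)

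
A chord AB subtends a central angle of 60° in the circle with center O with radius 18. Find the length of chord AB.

Chord = 2(18) sin(30°) = 18

18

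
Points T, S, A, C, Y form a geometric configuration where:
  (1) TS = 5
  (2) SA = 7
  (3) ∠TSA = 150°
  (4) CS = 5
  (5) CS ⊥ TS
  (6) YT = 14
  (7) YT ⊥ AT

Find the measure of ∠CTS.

Step 1: By the law of cosines on triangle TSC: TC² = 5² + 5² − 2·5·5·cos(90°) = 50, so TC = 5·√2.
Step 2: By the inverse law of cosines on triangle CTS: cos(∠CTS) = ((5·√2)² + 5² − 5²) / (2·5·√2·5) = 50/70.71 = 0.7071, so ∠CTS = 45°.

Therefore, the measure of angle ∠CTS = 45°.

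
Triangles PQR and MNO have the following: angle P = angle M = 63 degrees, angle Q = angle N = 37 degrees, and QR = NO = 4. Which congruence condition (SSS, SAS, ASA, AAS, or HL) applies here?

Consider the given information: angle P = angle M = 63 degrees, angle Q = angle N = 37 degrees, and QR = NO = 4
This is not SAS or HL: SAS requires two sides and the included angle between them. HL only applies to right triangles with matching hypotenuse and leg.
The correct criterion is AAS. Two pairs of corresponding angles and a non-included side are equal (Angle-Angle-Side).

AAS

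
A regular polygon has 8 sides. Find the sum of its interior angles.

The sum of interior angles of an n-sided polygon is (n - 2) * 180.
For n = 8: (8 - 2) * 180 = 6 * 180 = 1080 degrees.

1080 degrees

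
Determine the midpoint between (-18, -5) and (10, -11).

The midpoint is the point halfway along the segment.
Move half the horizontal distance: -18 + (10 - -18)/2 = -18 + 28/2 = -4
Move half the vertical distance: -5 + (-11 - -5)/2 = -5 + -6/2 = -8
Midpoint = (-4, -8)

(-4, -8)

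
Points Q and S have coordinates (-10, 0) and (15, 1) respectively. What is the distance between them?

d = sqrt((25)^2 + (1)^2) = sqrt(626)

sqrt(626)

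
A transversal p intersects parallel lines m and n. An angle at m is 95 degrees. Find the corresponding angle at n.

Corresponding angles are equal: 95 degrees.

95 degrees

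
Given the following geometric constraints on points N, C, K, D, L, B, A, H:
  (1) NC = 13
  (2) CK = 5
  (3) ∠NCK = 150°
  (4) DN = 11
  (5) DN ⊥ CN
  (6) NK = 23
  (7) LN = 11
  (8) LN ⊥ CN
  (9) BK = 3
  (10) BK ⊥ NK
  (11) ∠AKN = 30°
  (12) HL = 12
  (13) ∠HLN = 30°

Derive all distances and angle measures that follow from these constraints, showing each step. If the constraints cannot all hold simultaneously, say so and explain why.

These constraints are not satisfiable: (1), (2) and (3) already determine NK: by the law of cosines NK² = 13² + 5² − 2·13·5·cos(150°) = 306.58, so NK ≈ 17.51, which contradicts (6) NK = 23. No planar figure meets all of them, so nothing further can be derived.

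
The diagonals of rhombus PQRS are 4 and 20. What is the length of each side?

In a rhombus, the diagonals bisect each other perpendicularly, creating four congruent right triangles.
Each triangle has legs 2 (half of 4) and 10 (half of 20).
The hypotenuse of each right triangle is a side of the rhombus:
side = sqrt(2^2 + 10^2) = sqrt(104) = 2*sqrt(26)

2*sqrt(26)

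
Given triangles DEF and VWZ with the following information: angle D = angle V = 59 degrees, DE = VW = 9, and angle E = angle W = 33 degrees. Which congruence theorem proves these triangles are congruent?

Consider the given information: angle D = angle V = 59 degrees, DE = VW = 9, and angle E = angle W = 33 degrees
This is not SSS or HL: SSS requires all three pairs of sides, but we don't have that. HL only applies to right triangles with matching hypotenuse and leg.
The correct criterion is ASA. Two pairs of corresponding angles and the included side are equal (Angle-Side-Angle).

ASA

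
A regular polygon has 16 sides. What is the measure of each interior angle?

Each interior angle of a regular n-gon is (n - 2) * 180 / n.
For n = 16: (16 - 2) * 180 / 16 = 2520/16 = 315/2 degrees.

315/2 degrees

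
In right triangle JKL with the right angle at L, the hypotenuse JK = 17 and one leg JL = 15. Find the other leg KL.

By the Pythagorean theorem: KL^2 = JK^2 - JL^2
KL^2 = 17^2 - 15^2 = 289 - 225 = 64
KL = sqrt(64) = 8

8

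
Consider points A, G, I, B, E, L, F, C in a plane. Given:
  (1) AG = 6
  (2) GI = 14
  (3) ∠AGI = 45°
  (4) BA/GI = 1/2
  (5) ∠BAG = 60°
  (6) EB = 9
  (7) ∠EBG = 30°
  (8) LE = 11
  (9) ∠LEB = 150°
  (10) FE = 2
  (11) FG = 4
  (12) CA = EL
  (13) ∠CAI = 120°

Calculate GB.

From the given relations: BA = 1/2·GI = 1/2·14 = 7.
Step 1: By the law of cosines on triangle GAB: GB² = 6² + 7² − 2·6·7·cos(60°) = 43, so GB = √43.

Therefore, the length of GB = √43.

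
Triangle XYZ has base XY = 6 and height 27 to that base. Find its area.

Area = (1/2) * base * height
Area = (1/2) * 6 * 27
Area = 81

81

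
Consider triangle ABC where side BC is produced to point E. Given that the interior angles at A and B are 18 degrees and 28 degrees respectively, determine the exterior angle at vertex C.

By the exterior angle theorem, an exterior angle of a triangle equals the sum of the two remote interior angles.
Exterior angle = angle A + angle B
Exterior angle = 18 + 28 = 46 degrees

46 degrees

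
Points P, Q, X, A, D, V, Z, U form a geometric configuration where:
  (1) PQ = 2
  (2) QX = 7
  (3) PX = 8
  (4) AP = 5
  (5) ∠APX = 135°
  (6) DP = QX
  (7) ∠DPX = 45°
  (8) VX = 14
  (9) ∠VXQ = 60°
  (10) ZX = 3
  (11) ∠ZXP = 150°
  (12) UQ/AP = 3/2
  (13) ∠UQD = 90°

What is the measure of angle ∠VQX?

Step 1: By the law of cosines on triangle QXV: QV² = 7² + 14² − 2·7·14·cos(60°) = 147, so QV = 7·√3.
Step 2: By the inverse law of cosines on triangle VQX: cos(∠VQX) = ((7·√3)² + 7² − 14²) / (2·7·√3·7) = 0/169.74 = 0, so ∠VQX = 90°.

Therefore, the measure of angle ∠VQX = 90°.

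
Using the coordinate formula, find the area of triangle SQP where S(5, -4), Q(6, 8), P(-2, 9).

Shoelace: Area = (1/2)|5(8-9) + 6(9--4) + -2(-4-8)| = (1/2)(97) = 97/2

97/2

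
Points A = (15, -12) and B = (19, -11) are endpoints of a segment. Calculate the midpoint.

The midpoint is the average of the coordinates:
x: (15 + 19)/2 = 17
y: (-12 + -11)/2 = -23/2
Midpoint = (17, -23/2)

(17, -23/2)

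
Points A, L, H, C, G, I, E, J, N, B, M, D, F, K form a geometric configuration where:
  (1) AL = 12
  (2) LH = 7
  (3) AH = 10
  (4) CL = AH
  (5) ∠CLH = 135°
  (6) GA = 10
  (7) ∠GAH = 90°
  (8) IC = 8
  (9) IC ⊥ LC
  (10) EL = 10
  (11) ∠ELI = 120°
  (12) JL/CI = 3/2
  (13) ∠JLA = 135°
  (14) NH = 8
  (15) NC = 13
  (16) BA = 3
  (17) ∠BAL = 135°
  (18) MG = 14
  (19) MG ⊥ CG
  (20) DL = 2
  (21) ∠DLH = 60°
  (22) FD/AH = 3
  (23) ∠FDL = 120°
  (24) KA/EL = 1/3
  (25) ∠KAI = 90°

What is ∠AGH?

Step 1: By the law of cosines on triangle GAH: GH² = 10² + 10² − 2·10·10·cos(90°) = 200, so GH = 10·√2.
Step 2: By the inverse law of cosines on triangle AGH: cos(∠AGH) = (10² + (10·√2)² − 10²) / (2·10·10·√2) = 200/282.84 = 0.7071, so ∠AGH = 45°.

Therefore, the measure of angle ∠AGH = 45°.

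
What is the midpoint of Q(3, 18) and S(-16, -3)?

M = ((x₁ + x₂)/2, (y₁ + y₂)/2)
= ((3 + -16)/2, (18 + -3)/2)
= (-13/2, 15/2) = (-13/2, 15/2)

(-13/2, 15/2)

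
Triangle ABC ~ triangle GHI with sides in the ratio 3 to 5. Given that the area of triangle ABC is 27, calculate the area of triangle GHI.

Area ratio = (3/5)^2 = 9/25. Area of GHI = 27 * 25/9 = 75.

75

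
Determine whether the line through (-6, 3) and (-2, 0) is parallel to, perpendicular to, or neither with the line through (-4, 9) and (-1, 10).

Slope of line 1: m1 = (0 - 3)/(-2 - -6) = -3/4 = -3/4
Slope of line 2: m2 = (10 - 9)/(-1 - -4) = 1/3 = 1/3
For parallel lines we need equal slopes: -3/4 != 1/3.
For perpendicular lines we need m1*m2 = -1: (-3/4)(1/3) = -1/4 != -1.
Since neither condition holds, the lines are neither parallel nor perpendicular.

Neither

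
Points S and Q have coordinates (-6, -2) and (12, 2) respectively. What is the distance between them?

d = sqrt((18)^2 + (4)^2) = sqrt(340) = 2*sqrt(85)

2*sqrt(85)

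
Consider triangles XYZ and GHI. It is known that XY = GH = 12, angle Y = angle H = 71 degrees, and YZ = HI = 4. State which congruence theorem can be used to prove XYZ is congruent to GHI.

The given information provides:
XY = GH = 12, angle Y = angle H = 71 degrees, and YZ = HI = 4
This matches the SAS congruence theorem.
Two pairs of corresponding sides and the included angle are equal (Side-Angle-Side).

SAS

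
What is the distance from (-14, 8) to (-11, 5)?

d = sqrt((3)^2 + (-3)^2) = sqrt(18) = 3*sqrt(2)

3*sqrt(2)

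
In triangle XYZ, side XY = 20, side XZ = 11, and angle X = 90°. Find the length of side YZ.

The included angle is 90°, so the triangle is right-angled at X. The opposite side YZ is the hypotenuse.
By the Pythagorean theorem: YZ = sqrt(20^2 + 11^2) = sqrt(521) = sqrt(521).

sqrt(521)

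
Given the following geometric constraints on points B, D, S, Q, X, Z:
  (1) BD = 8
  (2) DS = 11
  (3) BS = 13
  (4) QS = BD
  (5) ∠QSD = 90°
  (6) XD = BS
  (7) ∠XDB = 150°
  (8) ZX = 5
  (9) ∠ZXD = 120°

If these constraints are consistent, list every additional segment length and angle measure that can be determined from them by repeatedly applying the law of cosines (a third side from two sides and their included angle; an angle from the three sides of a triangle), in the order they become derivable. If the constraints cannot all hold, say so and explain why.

The constraints are consistent. Derivable facts, in order:
After 1 step:
- BX ≈ 20.33
- DQ = √185
- DZ ≈ 16.09
- ∠BDS = 84.78°
- ∠BSD = 37.79°
- ∠DBS = 57.42°
After 2 steps:
- ∠BXD = 11.35°
- ∠DBX = 18.65°
- ∠DQS = 53.97°
- ∠DZX = 44.39°
- ∠QDS = 36.03°
- ∠XDZ = 15.61°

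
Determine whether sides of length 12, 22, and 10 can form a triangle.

Check the triangle inequality: 12 + 10 = 22 ≤ 22.
Since the sum of two sides does not exceed the third, no triangle can be formed.

No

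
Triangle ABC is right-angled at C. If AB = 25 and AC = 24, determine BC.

By the Pythagorean theorem: BC^2 = AB^2 - AC^2
BC^2 = 25^2 - 24^2 = 625 - 576 = 49
BC = sqrt(49) = 7

7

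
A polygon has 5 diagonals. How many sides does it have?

Using d = n(n - 3)/2, we solve 5 = n(n - 3)/2.
So n(n - 3) = 10.
Testing n = 5: 5 * 2 = 10 = 10. Correct.
The polygon has 5 sides.

5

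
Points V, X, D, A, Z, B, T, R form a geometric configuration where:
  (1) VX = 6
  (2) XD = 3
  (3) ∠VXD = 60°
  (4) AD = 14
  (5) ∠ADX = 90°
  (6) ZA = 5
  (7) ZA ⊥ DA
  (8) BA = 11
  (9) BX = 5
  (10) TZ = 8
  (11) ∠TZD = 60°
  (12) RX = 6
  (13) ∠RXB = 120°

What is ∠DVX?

Step 1: By the law of cosines on triangle VXD: VD² = 6² + 3² − 2·6·3·cos(60°) = 27, so VD = 3·√3.
Step 2: By the inverse law of cosines on triangle DVX: cos(∠DVX) = ((3·√3)² + 6² − 3²) / (2·3·√3·6) = 54/62.35 = 0.866, so ∠DVX = 30°.

Therefore, the measure of angle ∠DVX = 30°.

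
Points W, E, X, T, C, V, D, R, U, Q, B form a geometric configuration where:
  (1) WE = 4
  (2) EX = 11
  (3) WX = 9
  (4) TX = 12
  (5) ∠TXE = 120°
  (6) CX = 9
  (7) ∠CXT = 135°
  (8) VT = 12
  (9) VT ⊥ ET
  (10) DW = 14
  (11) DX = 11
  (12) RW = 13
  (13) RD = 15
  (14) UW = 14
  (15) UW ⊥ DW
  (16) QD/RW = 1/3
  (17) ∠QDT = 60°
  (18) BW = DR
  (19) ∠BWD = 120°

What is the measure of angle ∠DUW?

Step 1: By the law of cosines on triangle UWD: UD² = 14² + 14² − 2·14·14·cos(90°) = 392, so UD = 14·√2.
Step 2: By the inverse law of cosines on triangle DUW: cos(∠DUW) = ((14·√2)² + 14² − 14²) / (2·14·√2·14) = 392/554.37 = 0.7071, so ∠DUW = 45°.

Therefore, the measure of angle ∠DUW = 45°.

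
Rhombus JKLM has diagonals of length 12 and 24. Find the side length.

Half-diagonals are 6 and 12. side = sqrt(6^2 + 12^2) = sqrt(180) = 6*sqrt(5)

6*sqrt(5)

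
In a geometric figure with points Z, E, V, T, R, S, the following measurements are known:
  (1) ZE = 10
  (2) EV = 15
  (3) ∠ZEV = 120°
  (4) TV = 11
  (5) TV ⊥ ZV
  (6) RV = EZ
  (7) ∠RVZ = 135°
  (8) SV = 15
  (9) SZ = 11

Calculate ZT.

Step 1: By the law of cosines on triangle ZEV: ZV² = 10² + 15² − 2·10·15·cos(120°) = 475, so ZV = 5·√19.
Step 2: By the law of cosines on triangle ZVT: ZT² = (5·√19)² + 11² − 2·5·√19·11·cos(90°) = 596, so ZT = 2·√149.

Therefore, the length of ZT = 2·√149.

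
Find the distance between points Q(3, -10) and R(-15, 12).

The horizontal distance is |-15 - 3| = 18 and the vertical distance is |12 - -10| = 22.
By the Pythagorean theorem, d = sqrt(18^2 + 22^2) = sqrt(808) = 2*sqrt(202).

2*sqrt(202)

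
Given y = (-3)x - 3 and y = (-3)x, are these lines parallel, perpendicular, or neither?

Slope of line 1: m1 = -3
Slope of line 2: m2 = -3
Since m1 = m2 = -3, the lines are parallel.

Parallel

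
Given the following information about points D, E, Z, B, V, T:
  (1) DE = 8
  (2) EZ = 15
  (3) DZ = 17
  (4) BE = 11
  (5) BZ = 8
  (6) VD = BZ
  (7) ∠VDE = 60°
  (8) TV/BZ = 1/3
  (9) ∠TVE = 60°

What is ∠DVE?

From the given relations: VD = BZ = 8.
Step 1: By the law of cosines on triangle VDE: VE² = 8² + 8² − 2·8·8·cos(60°) = 64, so VE = 8.
Step 2: By the inverse law of cosines on triangle DVE: cos(∠DVE) = (8² + 8² − 8²) / (2·8·8) = 64/128 = 0.5, so ∠DVE = 60°.

Therefore, the measure of angle ∠DVE = 60°.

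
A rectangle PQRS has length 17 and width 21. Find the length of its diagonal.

A rectangle's diagonal splits it into two right triangles, with the diagonal as the hypotenuse.
By the Pythagorean theorem, d^2 = 17^2 + 21^2 = 730.
Therefore d = sqrt(730).

sqrt(730)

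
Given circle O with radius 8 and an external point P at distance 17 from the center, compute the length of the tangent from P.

The tangent, radius, and line from the external point to the center form a right triangle.
The right angle is where the tangent meets the radius.
By the Pythagorean theorem: tangent² + 8² = 17²
tangent² = 289 - 64 = 225
tangent = 15

15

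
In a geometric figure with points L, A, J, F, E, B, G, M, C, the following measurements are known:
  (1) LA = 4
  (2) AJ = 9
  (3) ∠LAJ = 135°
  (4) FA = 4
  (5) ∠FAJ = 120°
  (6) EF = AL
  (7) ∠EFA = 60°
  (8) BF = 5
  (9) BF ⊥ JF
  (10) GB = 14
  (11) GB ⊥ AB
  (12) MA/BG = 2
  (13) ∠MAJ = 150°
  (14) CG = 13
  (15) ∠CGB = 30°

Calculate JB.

Step 1: By the law of cosines on triangle FAJ: FJ² = 4² + 9² − 2·4·9·cos(120°) = 133, so FJ = √133.
Step 2: By the law of cosines on triangle JFB: JB² = √133² + 5² − 2·√133·5·cos(90°) = 158, so JB = √158.

Therefore, the length of JB = √158.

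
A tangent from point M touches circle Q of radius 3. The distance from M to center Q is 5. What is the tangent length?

tangent = √(d² - r²) = √(5² - 3²) = √(25 - 9) = √16 = 4

4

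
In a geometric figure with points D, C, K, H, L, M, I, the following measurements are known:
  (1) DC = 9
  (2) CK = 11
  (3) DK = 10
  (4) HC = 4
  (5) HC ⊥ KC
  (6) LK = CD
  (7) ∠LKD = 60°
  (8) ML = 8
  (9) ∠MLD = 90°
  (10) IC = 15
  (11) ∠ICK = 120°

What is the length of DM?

From the given relations: LK = CD = 9.
Step 1: By the law of cosines on triangle LKD: LD² = 9² + 10² − 2·9·10·cos(60°) = 91, so LD = √91.
Step 2: By the law of cosines on triangle DLM: DM² = √91² + 8² − 2·√91·8·cos(90°) = 155, so DM = √155.

Therefore, the length of DM = √155.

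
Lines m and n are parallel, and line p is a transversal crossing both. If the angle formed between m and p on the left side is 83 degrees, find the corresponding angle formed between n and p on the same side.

Corresponding angles formed by parallel lines and a transversal are equal.
The given angle is 83 degrees.
The corresponding angle = 83 degrees.

83 degrees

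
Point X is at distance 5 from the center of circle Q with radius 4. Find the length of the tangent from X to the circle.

The tangent, radius, and line from the external point to the center form a right triangle.
The right angle is where the tangent meets the radius.
By the Pythagorean theorem: tangent² + 4² = 5²
tangent² = 25 - 16 = 9
tangent = 3

3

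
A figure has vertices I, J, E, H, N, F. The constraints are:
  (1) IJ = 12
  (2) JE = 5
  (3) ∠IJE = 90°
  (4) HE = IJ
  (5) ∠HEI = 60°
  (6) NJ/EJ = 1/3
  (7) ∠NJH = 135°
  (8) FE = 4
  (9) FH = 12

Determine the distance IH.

From the given relations: HE = IJ = 12.
Step 1: By the law of cosines on triangle EJI: EI² = 5² + 12² − 2·5·12·cos(90°) = 169, so EI = 13.
Step 2: By the law of cosines on triangle IEH: IH² = 13² + 12² − 2·13·12·cos(60°) = 157, so IH = √157.

Therefore, the length of IH = √157.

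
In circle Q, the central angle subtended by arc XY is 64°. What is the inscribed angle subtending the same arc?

By the inscribed angle theorem, the inscribed angle is half the central angle.
Inscribed angle = 64° / 2 = 32°

32°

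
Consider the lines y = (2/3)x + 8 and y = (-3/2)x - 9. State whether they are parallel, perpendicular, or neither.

Slope of line 1: m1 = 2/3
Slope of line 2: m2 = -3/2
m1 * m2 = -1, so perpendicular.

Perpendicular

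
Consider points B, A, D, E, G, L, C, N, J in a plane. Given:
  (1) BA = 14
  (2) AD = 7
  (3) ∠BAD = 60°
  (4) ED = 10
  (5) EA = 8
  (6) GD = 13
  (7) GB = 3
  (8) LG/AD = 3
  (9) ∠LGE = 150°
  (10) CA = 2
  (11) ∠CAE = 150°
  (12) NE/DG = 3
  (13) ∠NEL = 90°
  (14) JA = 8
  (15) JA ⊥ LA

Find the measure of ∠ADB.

Step 1: By the law of cosines on triangle DAB: DB² = 7² + 14² − 2·7·14·cos(60°) = 147, so DB = 7·√3.
Step 2: By the inverse law of cosines on triangle ADB: cos(∠ADB) = (7² + (7·√3)² − 14²) / (2·7·7·√3) = 0/169.74 = 0, so ∠ADB = 90°.

Therefore, the measure of angle ∠ADB = 90°.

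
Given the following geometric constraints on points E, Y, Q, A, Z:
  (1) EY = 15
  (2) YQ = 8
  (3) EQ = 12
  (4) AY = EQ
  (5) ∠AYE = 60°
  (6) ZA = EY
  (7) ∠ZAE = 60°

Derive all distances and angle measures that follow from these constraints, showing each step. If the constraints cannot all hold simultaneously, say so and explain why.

The constraints are consistent.

From the given relations:
  AY = EQ = 12
  ZA = EY = 15

Step 1: From EY = 15, YA = 12, and ∠EYA = 60°, by the law of cosines:
  EA² = EY² + YA² - 2·EY·YA·cos(60°) = 225 + 144 - 180 = 189
  EA = 3·√21

Step 2: From EQ = 12, EY = 15, QY = 8, by the inverse law of cosines:
  cos(∠QEY) = (EQ² + EY² - QY²) / (2·EQ·EY)
  ∠QEY = 32.09°

Step 3: From YE = 15, YQ = 8, EQ = 12, by the inverse law of cosines:
  cos(∠EYQ) = (YE² + YQ² - EQ²) / (2·YE·YQ)
  ∠EYQ = 52.83°

Step 4: From QE = 12, QY = 8, EY = 15, by the inverse law of cosines:
  cos(∠EQY) = (QE² + QY² - EY²) / (2·QE·QY)
  ∠EQY = 95.08°

Step 5: From EA = 3·√21, AZ = 15, and ∠EAZ = 60°, by the law of cosines:
  EZ² = EA² + AZ² - 2·EA·AZ·cos(60°) = 189 + 225 - 206.2 = 207.8
  EZ ≈ 14.41

Step 6: From EA = 3·√21, EY = 15, AY = 12, by the inverse law of cosines:
  cos(∠AEY) = (EA² + EY² - AY²) / (2·EA·EY)
  ∠AEY = 49.11°

Step 7: From AE = 3·√21, AY = 12, EY = 15, by the inverse law of cosines:
  cos(∠EAY) = (AE² + AY² - EY²) / (2·AE·AY)
  ∠EAY = 70.89°

Step 8: From EA = 3·√21, EZ = 14.41, AZ = 15, by the inverse law of cosines:
  cos(∠AEZ) = (EA² + EZ² - AZ²) / (2·EA·EZ)
  ∠AEZ = 64.31°

Step 9: From ZA = 15, ZE = 14.41, AE = 3·√21, by the inverse law of cosines:
  cos(∠AZE) = (ZA² + ZE² - AE²) / (2·ZA·ZE)
  ∠AZE = 55.69°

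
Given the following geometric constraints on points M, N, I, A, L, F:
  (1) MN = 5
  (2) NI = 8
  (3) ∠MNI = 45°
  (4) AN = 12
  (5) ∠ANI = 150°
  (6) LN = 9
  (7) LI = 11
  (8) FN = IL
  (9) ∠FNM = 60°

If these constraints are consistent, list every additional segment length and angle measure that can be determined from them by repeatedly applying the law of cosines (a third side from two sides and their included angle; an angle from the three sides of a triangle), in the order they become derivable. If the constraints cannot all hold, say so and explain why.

The constraints are consistent. Derivable facts, in order:
After 1 step:
- IA ≈ 19.35
- MF = √91
- MI ≈ 5.69
- ∠ILN = 45.82°
- ∠INL = 80.41°
- ∠LIN = 53.78°
After 2 steps:
- ∠AIN = 18.07°
- ∠FMN = 93°
- ∠IAN = 11.93°
- ∠IMN = 96.62°
- ∠MFN = 27°
- ∠MIN = 38.38°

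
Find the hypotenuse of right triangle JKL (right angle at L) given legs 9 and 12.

In a right triangle, the square of the hypotenuse equals the sum of the squares of the two legs.
The legs are 9 and 12, so the hypotenuse = sqrt(81 + 144) = sqrt(225) = 15.

15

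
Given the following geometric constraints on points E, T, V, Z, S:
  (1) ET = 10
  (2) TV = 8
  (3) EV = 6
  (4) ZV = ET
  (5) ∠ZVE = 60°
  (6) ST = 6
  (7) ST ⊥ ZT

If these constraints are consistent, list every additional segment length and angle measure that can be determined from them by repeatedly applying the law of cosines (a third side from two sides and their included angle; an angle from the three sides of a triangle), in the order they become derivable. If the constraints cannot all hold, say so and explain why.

The constraints are consistent. Derivable facts, in order:
After 1 step:
- EZ = 2·√19
- ∠ETV = 36.87°
- ∠EVT = 90°
- ∠TEV = 53.13°
After 2 steps:
- ∠EZV = 36.59°
- ∠VEZ = 83.41°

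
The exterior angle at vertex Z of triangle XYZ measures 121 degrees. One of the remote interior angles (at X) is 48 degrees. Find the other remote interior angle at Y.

By the exterior angle theorem: exterior angle = sum of remote interior angles.
121 = 48 + angle Y
angle Y = 121 - 48 = 73 degrees

73 degrees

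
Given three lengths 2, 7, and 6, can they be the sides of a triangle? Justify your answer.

Yes.
The triangle inequality requires that the sum of any two sides exceeds the third.
Here 2 + 6 = 8 > 7, so the condition is met.

Yes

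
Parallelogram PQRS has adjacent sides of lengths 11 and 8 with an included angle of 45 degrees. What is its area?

The area of a parallelogram equals the product of two adjacent sides times the sine of the included angle.
This is because the height equals 8 * sin(45°) = 4*sqrt(2).
Area = 11 * 4*sqrt(2) = 44*sqrt(2)

44*sqrt(2)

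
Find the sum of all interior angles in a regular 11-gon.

The sum of interior angles of an n-sided polygon is (n - 2) * 180.
For n = 11: (11 - 2) * 180 = 9 * 180 = 1620 degrees.

1620 degrees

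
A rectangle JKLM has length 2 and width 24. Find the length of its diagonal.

d = sqrt(2^2 + 24^2) = sqrt(580) = 2*sqrt(145)

2*sqrt(145)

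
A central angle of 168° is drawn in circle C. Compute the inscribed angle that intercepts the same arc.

By the inscribed angle theorem, the inscribed angle is half the central angle.
Inscribed angle = 168° / 2 = 84°

84°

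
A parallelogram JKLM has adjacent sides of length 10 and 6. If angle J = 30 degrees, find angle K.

In a parallelogram, consecutive angles are supplementary (sum to 180°).
angle K = 180 - angle J
angle K = 180 - 30
angle K = 150 degrees

150 degrees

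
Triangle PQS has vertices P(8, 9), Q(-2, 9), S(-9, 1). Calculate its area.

The Shoelace formula computes the area from vertex coordinates by summing cross products.
For vertices (8,9), (-2,9), (-9,1):
Signed sum = 8*9 - -2*9 + -2*1 - -9*9 + -9*9 - 8*1
= 90 + 79 + -89 = 80
Area = (1/2)|80| = 40.

40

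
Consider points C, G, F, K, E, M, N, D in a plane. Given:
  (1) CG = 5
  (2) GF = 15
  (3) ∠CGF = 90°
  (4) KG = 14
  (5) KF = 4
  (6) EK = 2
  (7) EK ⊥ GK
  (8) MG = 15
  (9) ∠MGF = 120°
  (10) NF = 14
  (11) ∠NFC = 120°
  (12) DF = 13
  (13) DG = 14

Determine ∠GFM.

Step 1: By the law of cosines on triangle FGM: FM² = 15² + 15² − 2·15·15·cos(120°) = 675, so FM = 15·√3.
Step 2: By the inverse law of cosines on triangle GFM: cos(∠GFM) = (15² + (15·√3)² − 15²) / (2·15·15·√3) = 675/779.42 = 0.866, so ∠GFM = 30°.

Therefore, the measure of angle ∠GFM = 30°.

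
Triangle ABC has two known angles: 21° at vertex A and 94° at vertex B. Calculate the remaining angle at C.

By the triangle angle sum property, the three interior angles of any triangle add up to 180°.
We know angle A = 21° and angle B = 94°, so their sum is 115°.
Therefore angle C = 180° - 115° = 65°.

65 degrees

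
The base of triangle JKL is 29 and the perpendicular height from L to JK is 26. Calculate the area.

Area = (1/2) * base * height
Area = (1/2) * 29 * 26
Area = 377

377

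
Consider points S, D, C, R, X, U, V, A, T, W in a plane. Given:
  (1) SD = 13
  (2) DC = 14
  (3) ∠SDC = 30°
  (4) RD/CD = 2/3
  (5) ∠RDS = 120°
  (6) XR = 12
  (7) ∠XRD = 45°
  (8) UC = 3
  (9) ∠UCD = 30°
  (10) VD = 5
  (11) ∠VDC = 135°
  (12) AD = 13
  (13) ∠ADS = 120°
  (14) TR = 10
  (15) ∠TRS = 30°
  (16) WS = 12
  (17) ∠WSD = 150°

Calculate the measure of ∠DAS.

Step 1: By the law of cosines on triangle ADS: AS² = 13² + 13² − 2·13·13·cos(120°) = 507, so AS = 13·√3.
Step 2: By the inverse law of cosines on triangle DAS: cos(∠DAS) = (13² + (13·√3)² − 13²) / (2·13·13·√3) = 507/585.43 = 0.866, so ∠DAS = 30°.

Therefore, the measure of angle ∠DAS = 30°.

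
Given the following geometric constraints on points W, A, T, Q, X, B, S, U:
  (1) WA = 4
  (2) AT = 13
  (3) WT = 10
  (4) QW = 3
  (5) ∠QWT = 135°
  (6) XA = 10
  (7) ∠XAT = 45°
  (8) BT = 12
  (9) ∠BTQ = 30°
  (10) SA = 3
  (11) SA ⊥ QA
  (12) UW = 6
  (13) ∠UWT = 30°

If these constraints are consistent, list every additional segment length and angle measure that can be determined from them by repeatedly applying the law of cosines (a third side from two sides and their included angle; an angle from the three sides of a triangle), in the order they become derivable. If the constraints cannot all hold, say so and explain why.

The constraints are consistent. Derivable facts, in order:
After 1 step:
- TQ ≈ 12.31
- TU ≈ 5.66
- TX ≈ 9.23
- ∠ATW = 13.33°
- ∠AWT = 131.49°
- ∠TAW = 35.18°
After 2 steps:
- QB ≈ 6.3
- ∠ATX = 50.02°
- ∠AXT = 84.98°
- ∠QTW = 9.93°
- ∠TQW = 35.07°
- ∠TUW = 118.02°
- ∠UTW = 31.98°
After 3 steps:
- ∠BQT = 72.31°
- ∠QBT = 77.69°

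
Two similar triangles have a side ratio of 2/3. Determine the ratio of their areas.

Area scales with the square of linear dimensions. If every length is multiplied by 2/3, then the area is multiplied by (2/3)^2 = 4/9.
The area ratio is 4:9.

4:9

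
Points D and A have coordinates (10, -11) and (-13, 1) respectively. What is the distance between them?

d = sqrt((-23)^2 + (12)^2) = sqrt(673)

sqrt(673)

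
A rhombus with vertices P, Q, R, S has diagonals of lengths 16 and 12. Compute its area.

Area of a rhombus = (d1 * d2) / 2
Area = (16 * 12) / 2
Area = 192 / 2
Area = 96

96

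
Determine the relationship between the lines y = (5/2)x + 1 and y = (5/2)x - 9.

Slope of line 1: m1 = 5/2
Slope of line 2: m2 = 5/2
Since m1 = m2 = 5/2, the lines are parallel.

Parallel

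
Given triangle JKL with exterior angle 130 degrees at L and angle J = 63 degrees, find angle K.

The exterior angle theorem states that an exterior angle equals the sum of the two non-adjacent interior angles.
So 130 = 63 + angle K, which gives angle K = 130 - 63 = 67 degrees.

67 degrees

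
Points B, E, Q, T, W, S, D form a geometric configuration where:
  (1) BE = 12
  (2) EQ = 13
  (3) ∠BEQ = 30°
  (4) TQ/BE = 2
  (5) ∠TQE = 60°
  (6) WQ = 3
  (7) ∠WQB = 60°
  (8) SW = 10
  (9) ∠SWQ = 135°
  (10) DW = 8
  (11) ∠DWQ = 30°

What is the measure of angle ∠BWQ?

Step 1: By the law of cosines on triangle BEQ: BQ² = 12² + 13² − 2·12·13·cos(30°) = 42.8, so BQ ≈ 6.54.
Step 2: By the law of cosines on triangle WQB: WB² = 3² + 6.54² − 2·3·6.54·cos(60°) = 32.17, so WB ≈ 5.67.
Step 3: By the inverse law of cosines on triangle BWQ: cos(∠BWQ) = (5.67² + 3² − 6.54²) / (2·5.67·3) = -1.63/34.03 = -0.0478, so ∠BWQ = 92.74°.

Therefore, the measure of angle ∠BWQ = 92.74°.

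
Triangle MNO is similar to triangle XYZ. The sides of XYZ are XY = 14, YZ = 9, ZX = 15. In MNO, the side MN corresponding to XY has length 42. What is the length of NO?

k = 42/14 = 3. NO = 3 * 9 = 27.

27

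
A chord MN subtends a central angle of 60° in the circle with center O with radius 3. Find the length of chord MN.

Drop a perpendicular from the center to the chord, bisecting both the chord and the central angle.
Each half-chord = r sin(θ/2) = 3 sin(30°).
The full chord = 2 × 3 × sin(30°) = 3.

3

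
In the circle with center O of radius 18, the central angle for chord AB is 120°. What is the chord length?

Chord length = 2r sin(θ/2)
= 2 × 18 × sin(120°/2)
= 2 × 18 × sin(60°)
= 18*sqrt(3)

18*sqrt(3)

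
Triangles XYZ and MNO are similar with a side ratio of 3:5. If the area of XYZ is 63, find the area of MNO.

The ratio of areas of similar triangles = (side ratio)^2.
Side ratio = 3:5, so area ratio = 9:25.
Area of MNO / Area of XYZ = 25/9
Area of MNO = 63 * 25/9 = 175

175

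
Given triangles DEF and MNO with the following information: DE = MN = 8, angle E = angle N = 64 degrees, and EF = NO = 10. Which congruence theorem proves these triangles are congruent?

The given information provides:
DE = MN = 8, angle E = angle N = 64 degrees, and EF = NO = 10
This matches the SAS congruence theorem.
Two pairs of corresponding sides and the included angle are equal (Side-Angle-Side).

SAS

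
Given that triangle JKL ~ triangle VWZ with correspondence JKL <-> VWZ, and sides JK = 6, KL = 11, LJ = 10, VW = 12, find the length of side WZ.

k = 12/6 = 2. WZ = 2 * 11 = 22.

22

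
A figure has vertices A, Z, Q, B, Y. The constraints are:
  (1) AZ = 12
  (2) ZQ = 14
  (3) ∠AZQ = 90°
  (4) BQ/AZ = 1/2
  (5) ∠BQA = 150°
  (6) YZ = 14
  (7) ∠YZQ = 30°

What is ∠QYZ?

Step 1: By the law of cosines on triangle YZQ: YQ² = 14² + 14² − 2·14·14·cos(30°) = 52.52, so YQ ≈ 7.25.
Step 2: By the inverse law of cosines on triangle QYZ: cos(∠QYZ) = (7.25² + 14² − 14²) / (2·7.25·14) = 52.52/202.91 = 0.2588, so ∠QYZ = 75°.

Therefore, the measure of angle ∠QYZ = 75°.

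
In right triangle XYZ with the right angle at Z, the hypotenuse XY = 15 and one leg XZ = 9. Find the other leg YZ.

YZ = sqrt(15^2 - 9^2) = sqrt(144) = 12

12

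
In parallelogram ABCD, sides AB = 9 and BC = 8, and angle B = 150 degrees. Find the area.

The area of a parallelogram equals the product of two adjacent sides times the sine of the included angle.
This is because the height equals 8 * sin(150°) = 4.
Area = 9 * 4 = 36

36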